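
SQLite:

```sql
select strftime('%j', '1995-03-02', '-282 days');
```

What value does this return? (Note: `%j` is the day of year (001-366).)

First apply '-282 days': 1995-03-02 → 1994-05-24.
Day-of-year for 1994-05-24: days since 1994-01-01 inclusive = 144, zero-padded to 144.

144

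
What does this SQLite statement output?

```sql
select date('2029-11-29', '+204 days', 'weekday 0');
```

2030-06-23

Applying '+204 days' to 2029-11-29: counting 204 days forward gives 2030-06-21.
`weekday 0` advances to the next Sunday; 2030-06-21 is a Friday, so it moves forward to 2030-06-23.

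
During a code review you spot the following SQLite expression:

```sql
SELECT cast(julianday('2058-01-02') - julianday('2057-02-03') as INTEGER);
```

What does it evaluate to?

25 days remain in February 2057 after the 3rd (28 − 3).
Full months from March 2057 through December 2057 contribute their day counts.
Then 2 days into January 2058.
Total: 25 + 31 + 30 + 31 + 30 + 31 + 31 + 30 + 31 + 30 + 31 + 2 = 333.

333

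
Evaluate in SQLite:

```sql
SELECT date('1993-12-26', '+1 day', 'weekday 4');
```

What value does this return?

1993-12-30

Advancing 1 more day within December lands on 1993-12-27.
`weekday 4` advances to the next Thursday; 1993-12-27 is a Monday, so it moves forward to 1993-12-30.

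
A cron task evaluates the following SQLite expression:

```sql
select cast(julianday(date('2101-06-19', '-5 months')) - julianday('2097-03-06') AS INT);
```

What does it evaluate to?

1414

Adding -5 months to 2101-06-19 gives 2101-01-19.
25 days remain in March 2097 after the 6th (31 − 6).
Full months from April 2097 through December 2100 contribute their day counts.
Then 19 days into January 2101.
Total: 25 + 30 + 31 + 30 + 31 + 31 + 30 + 31 + 30 + 31 + 31 + 28 + 31 + 30 + 31 + 30 + 31 + 31 + 30 + 31 + 30 + 31 + 31 + 28 + 31 + 30 + 31 + 30 + 31 + 31 + 30 + 31 + 30 + 31 + 31 + 28 + 31 + 30 + 31 + 30 + 31 + 31 + 30 + 31 + 30 + 31 + 19 = 1414.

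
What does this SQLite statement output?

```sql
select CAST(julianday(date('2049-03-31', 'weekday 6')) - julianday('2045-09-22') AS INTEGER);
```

`weekday 6` advances to the next Saturday; 2049-03-31 is a Wednesday, so it moves forward to 2049-04-03.
8 days remain in September 2045 after the 22nd (30 − 22).
Full months from October 2045 through March 2049 contribute their day counts.
Then 3 days into April 2049.
Total: 8 + 31 + 30 + 31 + 31 + 28 + 31 + 30 + 31 + 30 + 31 + 31 + 30 + 31 + 30 + 31 + 31 + 28 + 31 + 30 + 31 + 30 + 31 + 31 + 30 + 31 + 30 + 31 + 31 + 29 + 31 + 30 + 31 + 30 + 31 + 31 + 30 + 31 + 30 + 31 + 31 + 28 + 31 + 3 = 1289.

1289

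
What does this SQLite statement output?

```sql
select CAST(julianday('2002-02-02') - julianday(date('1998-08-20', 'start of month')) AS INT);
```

1281

`start of month` rewinds 1998-08-20 to 1998-08-01.
30 days remain in August 1998 after the 1st (31 − 1).
Full months from September 1998 through January 2002 contribute their day counts.
Then 2 days into February 2002.
Total: 30 + 30 + 31 + 30 + 31 + 31 + 28 + 31 + 30 + 31 + 30 + 31 + 31 + 30 + 31 + 30 + 31 + 31 + 29 + 31 + 30 + 31 + 30 + 31 + 31 + 30 + 31 + 30 + 31 + 31 + 28 + 31 + 30 + 31 + 30 + 31 + 31 + 30 + 31 + 30 + 31 + 31 + 2 = 1281.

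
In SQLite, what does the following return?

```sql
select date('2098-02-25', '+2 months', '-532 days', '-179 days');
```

Adding +2 months to 2098-02-25 gives 2098-04-25.
Applying '-532 days' to 2098-04-25: counting 532 days back gives 2096-11-09.
Applying '-179 days' to 2096-11-09: counting 179 days back gives 2096-05-14.

2096-05-14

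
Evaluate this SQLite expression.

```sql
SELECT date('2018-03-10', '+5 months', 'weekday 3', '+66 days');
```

Adding +5 months to 2018-03-10 gives 2018-08-10.
`weekday 3` advances to the next Wednesday; 2018-08-10 is a Friday, so it moves forward to 2018-08-15.
Applying '+66 days' to 2018-08-15: counting 66 days forward gives 2018-10-20.

2018-10-20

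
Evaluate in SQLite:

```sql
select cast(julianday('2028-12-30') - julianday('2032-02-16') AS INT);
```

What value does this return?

1 day remains in December 2028 after the 30th (31 − 30).
Full months from January 2029 through January 2032 contribute their day counts.
Then 16 days into February 2032.
Total: 1 + 31 + 28 + 31 + 30 + 31 + 30 + 31 + 31 + 30 + 31 + 30 + 31 + 31 + 28 + 31 + 30 + 31 + 30 + 31 + 31 + 30 + 31 + 30 + 31 + 31 + 28 + 31 + 30 + 31 + 30 + 31 + 31 + 30 + 31 + 30 + 31 + 31 + 16 = 1143.
The subtraction is earlier − later, so the result is −1143 → -1143.

-1143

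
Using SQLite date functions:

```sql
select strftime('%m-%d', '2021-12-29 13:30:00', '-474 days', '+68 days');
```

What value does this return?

11-18

First apply '-474 days', '+68 days': 2021-12-29 13:30:00 → 2020-11-18 13:30:00.
`%m-%d` extracts the month-day: 11-18.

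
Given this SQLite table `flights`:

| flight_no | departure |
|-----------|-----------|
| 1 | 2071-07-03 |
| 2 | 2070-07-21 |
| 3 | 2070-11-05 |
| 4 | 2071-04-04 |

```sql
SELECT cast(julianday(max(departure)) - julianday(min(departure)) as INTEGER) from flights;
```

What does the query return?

MIN = 2070-07-21, MAX = 2071-07-03.
10 days remain in July 2070 after the 21st (31 − 21).
Full months from August 2070 through June 2071 contribute their day counts.
Then 3 days into July 2071.
Total: 10 + 31 + 30 + 31 + 30 + 31 + 31 + 28 + 31 + 30 + 31 + 30 + 3 = 347.

347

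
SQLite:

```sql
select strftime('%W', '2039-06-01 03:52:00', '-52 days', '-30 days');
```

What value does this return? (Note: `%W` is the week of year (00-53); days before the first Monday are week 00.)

10

First apply '-52 days', '-30 days': 2039-06-01 03:52:00 → 2039-03-11 03:52:00.
2039-03-11 is a Friday. SQLite's %W counts Mondays since the year started; the result is 10.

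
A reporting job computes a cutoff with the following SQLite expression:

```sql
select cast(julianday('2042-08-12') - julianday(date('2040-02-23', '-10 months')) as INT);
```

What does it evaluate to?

1207

Adding -10 months to 2040-02-23 gives 2039-04-23.
7 days remain in April 2039 after the 23rd (30 − 23).
Full months from May 2039 through July 2042 contribute their day counts.
Then 12 days into August 2042.
Total: 7 + 31 + 30 + 31 + 31 + 30 + 31 + 30 + 31 + 31 + 29 + 31 + 30 + 31 + 30 + 31 + 31 + 30 + 31 + 30 + 31 + 31 + 28 + 31 + 30 + 31 + 30 + 31 + 31 + 30 + 31 + 30 + 31 + 31 + 28 + 31 + 30 + 31 + 30 + 31 + 12 = 1207.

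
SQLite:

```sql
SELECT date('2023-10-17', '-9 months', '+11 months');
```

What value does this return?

Adding -9 months to 2023-10-17 gives 2023-01-17.
Adding +11 months to 2023-01-17 gives 2023-12-17.

2023-12-17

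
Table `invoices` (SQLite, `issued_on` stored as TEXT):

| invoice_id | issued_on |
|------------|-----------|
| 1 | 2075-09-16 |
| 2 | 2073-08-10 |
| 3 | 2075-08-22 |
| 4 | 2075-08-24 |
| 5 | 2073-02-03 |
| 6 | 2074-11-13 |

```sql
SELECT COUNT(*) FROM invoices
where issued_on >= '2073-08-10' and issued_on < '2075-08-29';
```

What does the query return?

4

Rows in [2073-08-10, 2075-08-29): 2073-08-10, 2075-08-22, 2075-08-24, 2074-11-13 → 4 rows.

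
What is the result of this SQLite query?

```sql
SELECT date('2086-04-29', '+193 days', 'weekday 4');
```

Applying '+193 days' to 2086-04-29: counting 193 days forward gives 2086-11-08.
`weekday 4` advances to the next Thursday; 2086-11-08 is a Friday, so it moves forward to 2086-11-14.

2086-11-14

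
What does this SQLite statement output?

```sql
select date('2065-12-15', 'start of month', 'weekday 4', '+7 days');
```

`start of month` rewinds 2065-12-15 to 2065-12-01.
`weekday 4` advances to the next Thursday; 2065-12-01 is a Tuesday, so it moves forward to 2065-12-03.
Advancing 7 more days within December lands on 2065-12-10.

2065-12-10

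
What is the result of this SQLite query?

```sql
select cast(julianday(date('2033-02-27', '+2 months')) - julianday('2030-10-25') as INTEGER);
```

Adding +2 months to 2033-02-27 gives 2033-04-27.
6 days remain in October 2030 after the 25th (31 − 25).
Full months from November 2030 through March 2033 contribute their day counts.
Then 27 days into April 2033.
Total: 6 + 30 + 31 + 31 + 28 + 31 + 30 + 31 + 30 + 31 + 31 + 30 + 31 + 30 + 31 + 31 + 29 + 31 + 30 + 31 + 30 + 31 + 31 + 30 + 31 + 30 + 31 + 31 + 28 + 31 + 27 = 915.

915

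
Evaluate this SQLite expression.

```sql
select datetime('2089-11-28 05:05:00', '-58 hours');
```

2089-11-25 19:05:00

-58 hours from 2089-11-28 05:05:00 is 2089-11-25 19:05:00 (crosses midnight).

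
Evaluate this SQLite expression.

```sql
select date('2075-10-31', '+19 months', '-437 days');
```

2076-03-20

Adding +19 months to 2075-10-31 gives 2077-05-31.
Applying '-437 days' to 2077-05-31: counting 437 days back gives 2076-03-20.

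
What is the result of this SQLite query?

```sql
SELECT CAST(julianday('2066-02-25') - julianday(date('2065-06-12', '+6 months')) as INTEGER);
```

Adding +6 months to 2065-06-12 gives 2065-12-12.
19 days remain in December 2065 after the 12th (31 − 12).
January 2066: 31 days.
Then 25 days into February 2066.
Total: 19 + 31 + 25 = 75.

75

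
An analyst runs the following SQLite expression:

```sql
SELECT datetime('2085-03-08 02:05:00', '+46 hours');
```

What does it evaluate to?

+46 hours from 2085-03-08 02:05:00 is 2085-03-10 00:05:00 (crosses midnight).

2085-03-10 00:05:00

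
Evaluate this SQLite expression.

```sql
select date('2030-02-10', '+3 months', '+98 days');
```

2030-08-16

Adding +3 months to 2030-02-10 gives 2030-05-10.
Applying '+98 days' to 2030-05-10: counting 98 days forward gives 2030-08-16.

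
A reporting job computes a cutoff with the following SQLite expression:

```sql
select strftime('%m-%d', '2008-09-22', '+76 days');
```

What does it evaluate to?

First apply '+76 days': 2008-09-22 → 2008-12-07.
`%m-%d` extracts the month-day: 12-07.

12-07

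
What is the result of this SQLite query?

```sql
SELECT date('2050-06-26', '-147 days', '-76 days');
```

2049-11-15

Applying '-147 days' to 2050-06-26: counting 147 days back gives 2050-01-30.
Applying '-76 days' to 2050-01-30: counting 76 days back gives 2049-11-15.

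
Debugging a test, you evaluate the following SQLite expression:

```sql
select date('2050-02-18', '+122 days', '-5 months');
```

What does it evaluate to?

Applying '+122 days' to 2050-02-18: counting 122 days forward gives 2050-06-20.
Adding -5 months to 2050-06-20 gives 2050-01-20.

2050-01-20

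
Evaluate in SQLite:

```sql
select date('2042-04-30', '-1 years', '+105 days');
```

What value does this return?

Adding -1 year to 2042-04-30 gives 2041-04-30.
Applying '+105 days' to 2041-04-30: counting 105 days forward gives 2041-08-13.

2041-08-13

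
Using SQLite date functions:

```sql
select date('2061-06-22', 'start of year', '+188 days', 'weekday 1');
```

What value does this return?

2061-07-11

`start of year` rewinds 2061-06-22 to 2061-01-01.
Applying '+188 days' to 2061-01-01: counting 188 days forward gives 2061-07-08.
`weekday 1` advances to the next Monday; 2061-07-08 is a Friday, so it moves forward to 2061-07-11.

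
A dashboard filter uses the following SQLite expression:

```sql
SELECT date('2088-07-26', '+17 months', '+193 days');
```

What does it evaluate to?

2090-07-07

Adding +17 months to 2088-07-26 gives 2089-12-26.
Applying '+193 days' to 2089-12-26: counting 193 days forward gives 2090-07-07.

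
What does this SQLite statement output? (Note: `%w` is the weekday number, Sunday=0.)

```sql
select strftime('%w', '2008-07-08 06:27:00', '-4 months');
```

First apply '-4 months': 2008-07-08 06:27:00 → 2008-03-08 06:27:00.
2008-03-08 is a Saturday; with Sunday=0 that is 6.

6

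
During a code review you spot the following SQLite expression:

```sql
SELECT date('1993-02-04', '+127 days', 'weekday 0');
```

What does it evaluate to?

1993-06-13

Applying '+127 days' to 1993-02-04: counting 127 days forward gives 1993-06-11.
`weekday 0` advances to the next Sunday; 1993-06-11 is a Friday, so it moves forward to 1993-06-13.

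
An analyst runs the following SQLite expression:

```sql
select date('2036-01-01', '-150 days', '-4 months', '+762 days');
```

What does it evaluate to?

Applying '-150 days' to 2036-01-01: counting 150 days back gives 2035-08-04.
Adding -4 months to 2035-08-04 gives 2035-04-04.
Applying '+762 days' to 2035-04-04: counting 762 days forward gives 2037-05-05.

2037-05-05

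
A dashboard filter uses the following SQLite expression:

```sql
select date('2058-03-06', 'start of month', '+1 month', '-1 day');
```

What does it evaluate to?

2058-03-31

`start of month` rewinds 2058-03-06 to 2058-03-01.
Adding +1 month to 2058-03-01 gives 2058-04-01.
Going back 1 day from 2058-04-01 reaches 2058-03-31 (last day of March, 31 days).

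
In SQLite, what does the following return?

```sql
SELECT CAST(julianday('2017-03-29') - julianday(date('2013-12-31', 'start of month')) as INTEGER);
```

`start of month` rewinds 2013-12-31 to 2013-12-01.
30 days remain in December 2013 after the 1st (31 − 1).
Full months from January 2014 through February 2017 contribute their day counts.
Then 29 days into March 2017.
Total: 30 + 31 + 28 + 31 + 30 + 31 + 30 + 31 + 31 + 30 + 31 + 30 + 31 + 31 + 28 + 31 + 30 + 31 + 30 + 31 + 31 + 30 + 31 + 30 + 31 + 31 + 29 + 31 + 30 + 31 + 30 + 31 + 31 + 30 + 31 + 30 + 31 + 31 + 28 + 29 = 1214.

1214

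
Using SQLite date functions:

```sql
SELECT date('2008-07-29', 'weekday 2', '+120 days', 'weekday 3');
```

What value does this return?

2008-11-26

`weekday 2` advances to the next Tuesday; 2008-07-29 is already a Tuesday, so it stays at 2008-07-29.
Applying '+120 days' to 2008-07-29: counting 120 days forward gives 2008-11-26.
`weekday 3` advances to the next Wednesday; 2008-11-26 is already a Wednesday, so it stays at 2008-11-26.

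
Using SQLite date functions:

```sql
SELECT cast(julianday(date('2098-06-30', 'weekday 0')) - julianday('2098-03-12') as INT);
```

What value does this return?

116

`weekday 0` advances to the next Sunday; 2098-06-30 is a Monday, so it moves forward to 2098-07-06.
19 days remain in March 2098 after the 12th (31 − 12).
April 2098: 30 days.
May 2098: 31 days.
June 2098: 30 days.
Then 6 days into July 2098.
Total: 19 + 30 + 31 + 30 + 6 = 116.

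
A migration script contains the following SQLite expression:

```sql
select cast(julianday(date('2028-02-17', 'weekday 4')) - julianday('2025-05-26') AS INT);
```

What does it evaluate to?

`weekday 4` advances to the next Thursday; 2028-02-17 is already a Thursday, so it stays at 2028-02-17.
5 days remain in May 2025 after the 26th (31 − 26).
Full months from June 2025 through January 2028 contribute their day counts.
Then 17 days into February 2028.
Total: 5 + 30 + 31 + 31 + 30 + 31 + 30 + 31 + 31 + 28 + 31 + 30 + 31 + 30 + 31 + 31 + 30 + 31 + 30 + 31 + 31 + 28 + 31 + 30 + 31 + 30 + 31 + 31 + 30 + 31 + 30 + 31 + 31 + 17 = 997.

997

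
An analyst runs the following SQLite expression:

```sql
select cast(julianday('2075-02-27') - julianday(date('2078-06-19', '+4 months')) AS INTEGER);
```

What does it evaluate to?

-1330

Adding +4 months to 2078-06-19 gives 2078-10-19.
1 day remains in February 2075 after the 27th (28 − 27).
Full months from March 2075 through September 2078 contribute their day counts.
Then 19 days into October 2078.
Total: 1 + 31 + 30 + 31 + 30 + 31 + 31 + 30 + 31 + 30 + 31 + 31 + 29 + 31 + 30 + 31 + 30 + 31 + 31 + 30 + 31 + 30 + 31 + 31 + 28 + 31 + 30 + 31 + 30 + 31 + 31 + 30 + 31 + 30 + 31 + 31 + 28 + 31 + 30 + 31 + 30 + 31 + 31 + 30 + 19 = 1330.
The subtraction is earlier − later, so the result is −1330 → -1330.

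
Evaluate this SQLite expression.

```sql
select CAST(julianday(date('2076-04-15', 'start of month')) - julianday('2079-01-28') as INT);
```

`start of month` rewinds 2076-04-15 to 2076-04-01.
29 days remain in April 2076 after the 1st (30 − 1).
Full months from May 2076 through December 2078 contribute their day counts.
Then 28 days into January 2079.
Total: 29 + 31 + 30 + 31 + 31 + 30 + 31 + 30 + 31 + 31 + 28 + 31 + 30 + 31 + 30 + 31 + 31 + 30 + 31 + 30 + 31 + 31 + 28 + 31 + 30 + 31 + 30 + 31 + 31 + 30 + 31 + 30 + 31 + 28 = 1032.
The subtraction is earlier − later, so the result is −1032 → -1032.

-1032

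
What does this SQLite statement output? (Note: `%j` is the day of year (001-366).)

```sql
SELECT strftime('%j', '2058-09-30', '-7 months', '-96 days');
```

First apply '-7 months', '-96 days': 2058-09-30 → 2057-11-26.
Day-of-year for 2057-11-26: days since 2057-01-01 inclusive = 330, zero-padded to 330.

330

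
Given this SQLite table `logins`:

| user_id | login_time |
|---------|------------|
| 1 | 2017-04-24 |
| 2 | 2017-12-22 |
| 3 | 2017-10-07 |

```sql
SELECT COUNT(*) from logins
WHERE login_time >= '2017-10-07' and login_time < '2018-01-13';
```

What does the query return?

Rows in [2017-10-07, 2018-01-13): 2017-12-22, 2017-10-07 → 2 rows.

2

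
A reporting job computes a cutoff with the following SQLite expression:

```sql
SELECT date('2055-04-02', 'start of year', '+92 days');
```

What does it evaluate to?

`start of year` rewinds 2055-04-02 to 2055-01-01.
Applying '+92 days' to 2055-01-01: counting 92 days forward gives 2055-04-03.

2055-04-03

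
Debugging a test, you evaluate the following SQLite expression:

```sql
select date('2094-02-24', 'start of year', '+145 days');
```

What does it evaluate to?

2094-05-26

`start of year` rewinds 2094-02-24 to 2094-01-01.
Applying '+145 days' to 2094-01-01: counting 145 days forward gives 2094-05-26.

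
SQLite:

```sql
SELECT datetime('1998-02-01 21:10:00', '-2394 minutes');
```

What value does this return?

2394 minutes = 39h 54m; -2394 minutes from 1998-02-01 21:10:00 is 1998-01-31 05:16:00 (crosses midnight).

1998-01-31 05:16:00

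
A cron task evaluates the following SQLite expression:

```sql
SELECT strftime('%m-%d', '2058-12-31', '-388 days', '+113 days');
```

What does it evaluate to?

First apply '-388 days', '+113 days': 2058-12-31 → 2058-03-31.
`%m-%d` extracts the month-day: 03-31.

03-31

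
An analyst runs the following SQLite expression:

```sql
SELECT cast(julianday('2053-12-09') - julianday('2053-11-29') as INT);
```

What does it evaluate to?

1 day remains in November 2053 after the 29th (30 − 29).
Then 9 days into December 2053.
Total: 1 + 9 = 10.

10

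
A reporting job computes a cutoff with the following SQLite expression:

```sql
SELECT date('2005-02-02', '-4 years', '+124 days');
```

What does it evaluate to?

Adding -4 years to 2005-02-02 gives 2001-02-02.
Applying '+124 days' to 2001-02-02: counting 124 days forward gives 2001-06-06.

2001-06-06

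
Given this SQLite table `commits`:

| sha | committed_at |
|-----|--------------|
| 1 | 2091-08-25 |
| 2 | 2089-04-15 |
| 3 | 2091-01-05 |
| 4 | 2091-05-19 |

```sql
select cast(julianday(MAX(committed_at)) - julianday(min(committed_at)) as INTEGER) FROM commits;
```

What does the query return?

MIN = 2089-04-15, MAX = 2091-08-25.
15 days remain in April 2089 after the 15th (30 − 15).
Full months from May 2089 through July 2091 contribute their day counts.
Then 25 days into August 2091.
Total: 15 + 31 + 30 + 31 + 31 + 30 + 31 + 30 + 31 + 31 + 28 + 31 + 30 + 31 + 30 + 31 + 31 + 30 + 31 + 30 + 31 + 31 + 28 + 31 + 30 + 31 + 30 + 31 + 25 = 862.

862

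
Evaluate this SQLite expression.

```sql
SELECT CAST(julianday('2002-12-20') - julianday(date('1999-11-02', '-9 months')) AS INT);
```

Adding -9 months to 1999-11-02 gives 1999-02-02.
26 days remain in February 1999 after the 2nd (28 − 2).
Full months from March 1999 through November 2002 contribute their day counts.
Then 20 days into December 2002.
Total: 26 + 31 + 30 + 31 + 30 + 31 + 31 + 30 + 31 + 30 + 31 + 31 + 29 + 31 + 30 + 31 + 30 + 31 + 31 + 30 + 31 + 30 + 31 + 31 + 28 + 31 + 30 + 31 + 30 + 31 + 31 + 30 + 31 + 30 + 31 + 31 + 28 + 31 + 30 + 31 + 30 + 31 + 31 + 30 + 31 + 30 + 20 = 1417.

1417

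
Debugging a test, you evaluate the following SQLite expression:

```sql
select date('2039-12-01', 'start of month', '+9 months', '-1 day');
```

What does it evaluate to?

`start of month` rewinds 2039-12-01 to 2039-12-01.
Adding +9 months to 2039-12-01 gives 2040-09-01.
Going back 1 day from 2040-09-01 reaches 2040-08-31 (last day of August, 31 days).

2040-08-31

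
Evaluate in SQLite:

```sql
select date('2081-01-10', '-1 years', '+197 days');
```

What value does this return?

2080-07-25

Adding -1 year to 2081-01-10 gives 2080-01-10.
Applying '+197 days' to 2080-01-10: counting 197 days forward gives 2080-07-25.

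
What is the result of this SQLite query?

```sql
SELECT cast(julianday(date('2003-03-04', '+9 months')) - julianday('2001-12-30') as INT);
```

704

Adding +9 months to 2003-03-04 gives 2003-12-04.
1 day remains in December 2001 after the 30th (31 − 30).
Full months from January 2002 through November 2003 contribute their day counts.
Then 4 days into December 2003.
Total: 1 + 31 + 28 + 31 + 30 + 31 + 30 + 31 + 31 + 30 + 31 + 30 + 31 + 31 + 28 + 31 + 30 + 31 + 30 + 31 + 31 + 30 + 31 + 30 + 4 = 704.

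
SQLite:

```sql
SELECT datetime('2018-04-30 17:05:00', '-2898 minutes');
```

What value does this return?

2898 minutes = 48h 18m; -2898 minutes from 2018-04-30 17:05:00 is 2018-04-28 16:47:00 (crosses midnight).

2018-04-28 16:47:00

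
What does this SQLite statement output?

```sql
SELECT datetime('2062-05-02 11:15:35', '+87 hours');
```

2062-05-06 02:15:35

+87 hours from 2062-05-02 11:15:35 is 2062-05-06 02:15:35 (crosses midnight).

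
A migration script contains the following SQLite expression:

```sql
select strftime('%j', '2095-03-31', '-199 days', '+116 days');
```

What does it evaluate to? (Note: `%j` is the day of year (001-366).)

First apply '-199 days', '+116 days': 2095-03-31 → 2095-01-07.
Day-of-year for 2095-01-07: days since 2095-01-01 inclusive = 7, zero-padded to 007.

007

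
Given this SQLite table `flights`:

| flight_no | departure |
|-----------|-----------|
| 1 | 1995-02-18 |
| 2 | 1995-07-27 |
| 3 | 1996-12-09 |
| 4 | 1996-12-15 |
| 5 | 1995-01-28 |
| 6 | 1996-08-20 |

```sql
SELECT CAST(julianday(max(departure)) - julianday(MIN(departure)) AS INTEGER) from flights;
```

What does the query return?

MIN = 1995-01-28, MAX = 1996-12-15.
3 days remain in January 1995 after the 28th (31 − 28).
Full months from February 1995 through November 1996 contribute their day counts.
Then 15 days into December 1996.
Total: 3 + 28 + 31 + 30 + 31 + 30 + 31 + 31 + 30 + 31 + 30 + 31 + 31 + 29 + 31 + 30 + 31 + 30 + 31 + 31 + 30 + 31 + 30 + 15 = 687.

687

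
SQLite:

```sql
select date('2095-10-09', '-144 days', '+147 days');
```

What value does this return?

2095-10-12

Applying '-144 days' to 2095-10-09: counting 144 days back gives 2095-05-18.
Applying '+147 days' to 2095-05-18: counting 147 days forward gives 2095-10-12.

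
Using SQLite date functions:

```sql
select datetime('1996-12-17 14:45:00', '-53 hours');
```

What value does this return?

1996-12-15 09:45:00

-53 hours from 1996-12-17 14:45:00 is 1996-12-15 09:45:00 (crosses midnight).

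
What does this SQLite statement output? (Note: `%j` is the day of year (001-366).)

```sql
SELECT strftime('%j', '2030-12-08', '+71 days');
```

048

First apply '+71 days': 2030-12-08 → 2031-02-17.
Day-of-year for 2031-02-17: days since 2031-01-01 inclusive = 48, zero-padded to 048.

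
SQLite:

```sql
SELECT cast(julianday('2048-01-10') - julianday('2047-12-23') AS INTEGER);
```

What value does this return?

8 days remain in December 2047 after the 23rd (31 − 23).
Then 10 days into January 2048.
Total: 8 + 10 = 18.

18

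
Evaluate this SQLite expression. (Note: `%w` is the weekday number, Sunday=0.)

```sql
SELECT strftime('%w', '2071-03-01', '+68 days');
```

5

First apply '+68 days': 2071-03-01 → 2071-05-08.
2071-05-08 is a Friday; with Sunday=0 that is 5.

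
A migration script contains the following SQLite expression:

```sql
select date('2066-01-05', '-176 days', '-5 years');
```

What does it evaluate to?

2060-07-13

Applying '-176 days' to 2066-01-05: counting 176 days back gives 2065-07-13.
Adding -5 years to 2065-07-13 gives 2060-07-13.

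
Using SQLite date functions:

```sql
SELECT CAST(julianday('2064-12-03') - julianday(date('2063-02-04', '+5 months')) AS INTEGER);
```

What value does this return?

Adding +5 months to 2063-02-04 gives 2063-07-04.
27 days remain in July 2063 after the 4th (31 − 4).
Full months from August 2063 through November 2064 contribute their day counts.
Then 3 days into December 2064.
Total: 27 + 31 + 30 + 31 + 30 + 31 + 31 + 29 + 31 + 30 + 31 + 30 + 31 + 31 + 30 + 31 + 30 + 3 = 518.

518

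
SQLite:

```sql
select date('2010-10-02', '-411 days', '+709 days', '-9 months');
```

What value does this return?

2010-10-27

Applying '-411 days' to 2010-10-02: counting 411 days back gives 2009-08-17.
Applying '+709 days' to 2009-08-17: counting 709 days forward gives 2011-07-27.
Adding -9 months to 2011-07-27 gives 2010-10-27.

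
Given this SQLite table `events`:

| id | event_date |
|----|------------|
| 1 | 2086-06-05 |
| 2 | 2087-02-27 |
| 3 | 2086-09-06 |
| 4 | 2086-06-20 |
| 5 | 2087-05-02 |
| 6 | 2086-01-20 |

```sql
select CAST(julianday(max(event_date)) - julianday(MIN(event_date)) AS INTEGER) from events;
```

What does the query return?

467

MIN = 2086-01-20, MAX = 2087-05-02.
11 days remain in January 2086 after the 20th (31 − 20).
Full months from February 2086 through April 2087 contribute their day counts.
Then 2 days into May 2087.
Total: 11 + 28 + 31 + 30 + 31 + 30 + 31 + 31 + 30 + 31 + 30 + 31 + 31 + 28 + 31 + 30 + 2 = 467.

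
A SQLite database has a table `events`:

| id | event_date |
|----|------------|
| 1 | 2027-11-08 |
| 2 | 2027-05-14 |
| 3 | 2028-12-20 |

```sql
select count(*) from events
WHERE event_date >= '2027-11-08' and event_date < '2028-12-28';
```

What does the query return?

2

Rows in [2027-11-08, 2028-12-28): 2027-11-08, 2028-12-20 → 2 rows.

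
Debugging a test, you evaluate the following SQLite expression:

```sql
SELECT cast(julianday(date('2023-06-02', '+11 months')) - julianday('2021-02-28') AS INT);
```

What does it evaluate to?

Adding +11 months to 2023-06-02 gives 2024-05-02.
0 days remain in February 2021 after the 28th (28 − 28).
Full months from March 2021 through April 2024 contribute their day counts.
Then 2 days into May 2024.
Total: 0 + 31 + 30 + 31 + 30 + 31 + 31 + 30 + 31 + 30 + 31 + 31 + 28 + 31 + 30 + 31 + 30 + 31 + 31 + 30 + 31 + 30 + 31 + 31 + 28 + 31 + 30 + 31 + 30 + 31 + 31 + 30 + 31 + 30 + 31 + 31 + 29 + 31 + 30 + 2 = 1159.

1159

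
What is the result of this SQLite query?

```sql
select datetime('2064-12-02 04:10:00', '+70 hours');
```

+70 hours from 2064-12-02 04:10:00 is 2064-12-05 02:10:00 (crosses midnight).

2064-12-05 02:10:00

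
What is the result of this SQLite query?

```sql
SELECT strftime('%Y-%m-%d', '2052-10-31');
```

`%Y-%m-%d` extracts the ISO date: 2052-10-31.

2052-10-31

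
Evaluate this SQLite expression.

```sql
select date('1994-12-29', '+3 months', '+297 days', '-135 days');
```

1995-09-07

Adding +3 months to 1994-12-29 gives 1995-03-29.
Applying '+297 days' to 1995-03-29: counting 297 days forward gives 1996-01-20.
Applying '-135 days' to 1996-01-20: counting 135 days back gives 1995-09-07.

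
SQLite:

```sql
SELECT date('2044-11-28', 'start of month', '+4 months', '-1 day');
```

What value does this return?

`start of month` rewinds 2044-11-28 to 2044-11-01.
Adding +4 months to 2044-11-01 gives 2045-03-01.
Going back 1 day from 2045-03-01 reaches 2045-02-28 (last day of February, 28 days).

2045-02-28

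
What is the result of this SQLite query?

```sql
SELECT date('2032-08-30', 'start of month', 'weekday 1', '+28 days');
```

`start of month` rewinds 2032-08-30 to 2032-08-01.
`weekday 1` advances to the next Monday; 2032-08-01 is a Sunday, so it moves forward to 2032-08-02.
Advancing 28 more days within August lands on 2032-08-30.

2032-08-30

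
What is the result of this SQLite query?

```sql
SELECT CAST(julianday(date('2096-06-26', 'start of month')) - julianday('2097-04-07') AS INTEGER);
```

-310

`start of month` rewinds 2096-06-26 to 2096-06-01.
29 days remain in June 2096 after the 1st (30 − 1).
Full months from July 2096 through March 2097 contribute their day counts.
Then 7 days into April 2097.
Total: 29 + 31 + 31 + 30 + 31 + 30 + 31 + 31 + 28 + 31 + 7 = 310.
The subtraction is earlier − later, so the result is −310 → -310.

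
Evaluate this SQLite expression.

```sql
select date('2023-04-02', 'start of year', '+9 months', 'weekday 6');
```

2023-10-07

`start of year` rewinds 2023-04-02 to 2023-01-01.
Adding +9 months to 2023-01-01 gives 2023-10-01.
`weekday 6` advances to the next Saturday; 2023-10-01 is a Sunday, so it moves forward to 2023-10-07.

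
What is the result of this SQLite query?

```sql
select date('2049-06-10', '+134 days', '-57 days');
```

2049-08-26

Applying '+134 days' to 2049-06-10: counting 134 days forward gives 2049-10-22.
Applying '-57 days' to 2049-10-22: counting 57 days back gives 2049-08-26.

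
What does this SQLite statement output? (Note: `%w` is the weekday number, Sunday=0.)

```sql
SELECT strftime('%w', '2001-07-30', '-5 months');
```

5

First apply '-5 months': 2001-07-30 → 2001-03-02.
2001-03-02 is a Friday; with Sunday=0 that is 5.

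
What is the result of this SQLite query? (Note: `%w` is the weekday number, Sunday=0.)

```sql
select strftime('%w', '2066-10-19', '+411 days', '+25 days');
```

4

First apply '+411 days', '+25 days': 2066-10-19 → 2067-12-29.
2067-12-29 is a Thursday; with Sunday=0 that is 4.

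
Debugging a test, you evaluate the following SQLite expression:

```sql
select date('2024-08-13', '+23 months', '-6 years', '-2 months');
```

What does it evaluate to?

Adding +23 months to 2024-08-13 gives 2026-07-13.
Adding -6 years to 2026-07-13 gives 2020-07-13.
Adding -2 months to 2020-07-13 gives 2020-05-13.

2020-05-13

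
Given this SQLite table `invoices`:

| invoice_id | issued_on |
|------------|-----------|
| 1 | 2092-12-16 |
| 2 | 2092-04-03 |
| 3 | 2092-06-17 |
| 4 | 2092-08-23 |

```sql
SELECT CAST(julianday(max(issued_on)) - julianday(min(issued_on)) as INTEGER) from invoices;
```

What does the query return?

MIN = 2092-04-03, MAX = 2092-12-16.
27 days remain in April 2092 after the 3rd (30 − 3).
Full months from May 2092 through November 2092 contribute their day counts.
Then 16 days into December 2092.
Total: 27 + 31 + 30 + 31 + 31 + 30 + 31 + 30 + 16 = 257.

257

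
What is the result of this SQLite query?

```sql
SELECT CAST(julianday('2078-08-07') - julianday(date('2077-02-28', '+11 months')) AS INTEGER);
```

191

Adding +11 months to 2077-02-28 gives 2078-01-28.
3 days remain in January 2078 after the 28th (31 − 28).
Full months from February 2078 through July 2078 contribute their day counts.
Then 7 days into August 2078.
Total: 3 + 28 + 31 + 30 + 31 + 30 + 31 + 7 = 191.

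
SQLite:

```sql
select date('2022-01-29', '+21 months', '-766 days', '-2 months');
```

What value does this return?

2021-07-23

Adding +21 months to 2022-01-29 gives 2023-10-29.
Applying '-766 days' to 2023-10-29: counting 766 days back gives 2021-09-23.
Adding -2 months to 2021-09-23 gives 2021-07-23.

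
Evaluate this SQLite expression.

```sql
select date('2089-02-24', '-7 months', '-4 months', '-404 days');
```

Adding -7 months to 2089-02-24 gives 2088-07-24.
Adding -4 months to 2088-07-24 gives 2088-03-24.
Applying '-404 days' to 2088-03-24: counting 404 days back gives 2087-02-14.

2087-02-14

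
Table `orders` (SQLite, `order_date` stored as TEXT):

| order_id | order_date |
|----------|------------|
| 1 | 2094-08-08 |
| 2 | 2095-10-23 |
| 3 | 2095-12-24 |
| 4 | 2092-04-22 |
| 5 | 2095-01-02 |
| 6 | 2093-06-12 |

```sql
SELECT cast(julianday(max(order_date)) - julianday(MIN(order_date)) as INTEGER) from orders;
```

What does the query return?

MIN = 2092-04-22, MAX = 2095-12-24.
8 days remain in April 2092 after the 22nd (30 − 22).
Full months from May 2092 through November 2095 contribute their day counts.
Then 24 days into December 2095.
Total: 8 + 31 + 30 + 31 + 31 + 30 + 31 + 30 + 31 + 31 + 28 + 31 + 30 + 31 + 30 + 31 + 31 + 30 + 31 + 30 + 31 + 31 + 28 + 31 + 30 + 31 + 30 + 31 + 31 + 30 + 31 + 30 + 31 + 31 + 28 + 31 + 30 + 31 + 30 + 31 + 31 + 30 + 31 + 30 + 24 = 1341.

1341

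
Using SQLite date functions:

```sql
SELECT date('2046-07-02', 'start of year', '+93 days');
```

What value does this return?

2046-04-04

`start of year` rewinds 2046-07-02 to 2046-01-01.
Applying '+93 days' to 2046-01-01: counting 93 days forward gives 2046-04-04.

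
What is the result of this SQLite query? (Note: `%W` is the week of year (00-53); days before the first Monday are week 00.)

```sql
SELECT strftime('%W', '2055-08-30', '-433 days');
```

25

First apply '-433 days': 2055-08-30 → 2054-06-23.
2054-06-23 is a Tuesday. SQLite's %W counts Mondays since the year started; the result is 25.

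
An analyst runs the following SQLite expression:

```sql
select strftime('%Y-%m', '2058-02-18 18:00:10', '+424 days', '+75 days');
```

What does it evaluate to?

2059-07

First apply '+424 days', '+75 days': 2058-02-18 18:00:10 → 2059-07-02 18:00:10.
`%Y-%m` extracts the year-month: 2059-07.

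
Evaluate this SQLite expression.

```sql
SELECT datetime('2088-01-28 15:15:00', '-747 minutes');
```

2088-01-28 02:48:00

747 minutes = 12h 27m; -747 minutes from 2088-01-28 15:15:00 is 2088-01-28 02:48:00.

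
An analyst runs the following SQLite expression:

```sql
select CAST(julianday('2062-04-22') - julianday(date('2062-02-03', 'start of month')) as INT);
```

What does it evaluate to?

`start of month` rewinds 2062-02-03 to 2062-02-01.
27 days remain in February 2062 after the 1st (28 − 1).
March 2062: 31 days.
Then 22 days into April 2062.
Total: 27 + 31 + 22 = 80.

80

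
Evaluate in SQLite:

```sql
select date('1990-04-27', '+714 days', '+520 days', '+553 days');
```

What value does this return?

1995-03-19

Applying '+714 days' to 1990-04-27: counting 714 days forward gives 1992-04-10.
Applying '+520 days' to 1992-04-10: counting 520 days forward gives 1993-09-12.
Applying '+553 days' to 1993-09-12: counting 553 days forward gives 1995-03-19.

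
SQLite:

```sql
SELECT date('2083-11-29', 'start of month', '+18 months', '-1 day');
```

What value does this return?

2085-04-30

`start of month` rewinds 2083-11-29 to 2083-11-01.
Adding +18 months to 2083-11-01 gives 2085-05-01.
Going back 1 day from 2085-05-01 reaches 2085-04-30 (last day of April, 30 days).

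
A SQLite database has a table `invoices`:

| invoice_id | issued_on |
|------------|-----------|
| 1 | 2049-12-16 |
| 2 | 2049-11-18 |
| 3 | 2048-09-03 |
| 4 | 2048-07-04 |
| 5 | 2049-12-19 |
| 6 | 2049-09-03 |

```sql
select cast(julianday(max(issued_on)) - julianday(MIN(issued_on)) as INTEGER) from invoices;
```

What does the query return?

MIN = 2048-07-04, MAX = 2049-12-19.
27 days remain in July 2048 after the 4th (31 − 4).
Full months from August 2048 through November 2049 contribute their day counts.
Then 19 days into December 2049.
Total: 27 + 31 + 30 + 31 + 30 + 31 + 31 + 28 + 31 + 30 + 31 + 30 + 31 + 31 + 30 + 31 + 30 + 19 = 533.

533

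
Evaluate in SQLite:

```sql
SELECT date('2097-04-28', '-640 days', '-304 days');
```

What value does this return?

Applying '-640 days' to 2097-04-28: counting 640 days back gives 2095-07-28.
Applying '-304 days' to 2095-07-28: counting 304 days back gives 2094-09-27.

2094-09-27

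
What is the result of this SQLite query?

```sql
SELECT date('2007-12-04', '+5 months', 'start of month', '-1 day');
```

2008-04-30

Adding +5 months to 2007-12-04 gives 2008-05-04.
`start of month` rewinds 2008-05-04 to 2008-05-01.
Going back 1 day from 2008-05-01 reaches 2008-04-30 (last day of April, 30 days).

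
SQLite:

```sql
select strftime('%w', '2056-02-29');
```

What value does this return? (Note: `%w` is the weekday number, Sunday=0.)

2056-02-29 is a Tuesday; with Sunday=0 that is 2.

2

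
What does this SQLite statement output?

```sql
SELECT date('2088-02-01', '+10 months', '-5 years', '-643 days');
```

Adding +10 months to 2088-02-01 gives 2088-12-01.
Adding -5 years to 2088-12-01 gives 2083-12-01.
Applying '-643 days' to 2083-12-01: counting 643 days back gives 2082-02-26.

2082-02-26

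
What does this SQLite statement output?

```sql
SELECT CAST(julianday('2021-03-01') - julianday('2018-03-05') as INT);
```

26 days remain in March 2018 after the 5th (31 − 5).
Full months from April 2018 through February 2021 contribute their day counts.
Then 1 day into March 2021.
Total: 26 + 30 + 31 + 30 + 31 + 31 + 30 + 31 + 30 + 31 + 31 + 28 + 31 + 30 + 31 + 30 + 31 + 31 + 30 + 31 + 30 + 31 + 31 + 29 + 31 + 30 + 31 + 30 + 31 + 31 + 30 + 31 + 30 + 31 + 31 + 28 + 1 = 1092.

1092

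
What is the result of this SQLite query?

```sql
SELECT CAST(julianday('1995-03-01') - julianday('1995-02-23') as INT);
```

6

5 days remain in February 1995 after the 23rd (28 − 23).
Then 1 day into March 1995.
Total: 5 + 1 = 6.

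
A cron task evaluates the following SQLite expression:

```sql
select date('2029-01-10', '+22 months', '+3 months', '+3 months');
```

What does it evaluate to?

2031-05-10

Adding +22 months to 2029-01-10 gives 2030-11-10.
Adding +3 months to 2030-11-10 gives 2031-02-10.
Adding +3 months to 2031-02-10 gives 2031-05-10.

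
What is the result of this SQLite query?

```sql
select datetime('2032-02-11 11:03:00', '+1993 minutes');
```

2032-02-12 20:16:00

1993 minutes = 33h 13m; +1993 minutes from 2032-02-11 11:03:00 is 2032-02-12 20:16:00 (crosses midnight).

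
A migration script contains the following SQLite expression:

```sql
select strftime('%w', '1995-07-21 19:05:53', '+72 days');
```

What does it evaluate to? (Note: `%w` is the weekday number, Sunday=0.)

First apply '+72 days': 1995-07-21 19:05:53 → 1995-10-01 19:05:53.
1995-10-01 is a Sunday; with Sunday=0 that is 0.

0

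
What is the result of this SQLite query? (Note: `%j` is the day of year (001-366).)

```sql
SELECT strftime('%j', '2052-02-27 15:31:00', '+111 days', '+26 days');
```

First apply '+111 days', '+26 days': 2052-02-27 15:31:00 → 2052-07-13 15:31:00.
Day-of-year for 2052-07-13: days since 2052-01-01 inclusive = 195, zero-padded to 195.

195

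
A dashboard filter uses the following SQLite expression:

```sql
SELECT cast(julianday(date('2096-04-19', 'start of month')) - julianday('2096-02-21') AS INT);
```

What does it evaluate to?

`start of month` rewinds 2096-04-19 to 2096-04-01.
8 days remain in February 2096 after the 21st (29 − 21).
March 2096: 31 days.
Then 1 day into April 2096.
Total: 8 + 31 + 1 = 40.

40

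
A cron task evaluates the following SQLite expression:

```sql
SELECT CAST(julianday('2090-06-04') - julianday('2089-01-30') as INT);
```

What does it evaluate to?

490

1 day remains in January 2089 after the 30th (31 − 30).
Full months from February 2089 through May 2090 contribute their day counts.
Then 4 days into June 2090.
Total: 1 + 28 + 31 + 30 + 31 + 30 + 31 + 31 + 30 + 31 + 30 + 31 + 31 + 28 + 31 + 30 + 31 + 4 = 490.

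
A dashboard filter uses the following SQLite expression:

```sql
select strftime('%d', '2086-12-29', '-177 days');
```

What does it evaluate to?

First apply '-177 days': 2086-12-29 → 2086-07-05.
`%d` extracts the 2-digit day of month: 05.

05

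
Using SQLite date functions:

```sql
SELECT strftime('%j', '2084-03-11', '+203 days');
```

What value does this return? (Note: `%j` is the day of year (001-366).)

274

First apply '+203 days': 2084-03-11 → 2084-09-30.
Day-of-year for 2084-09-30: days since 2084-01-01 inclusive = 274, zero-padded to 274.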